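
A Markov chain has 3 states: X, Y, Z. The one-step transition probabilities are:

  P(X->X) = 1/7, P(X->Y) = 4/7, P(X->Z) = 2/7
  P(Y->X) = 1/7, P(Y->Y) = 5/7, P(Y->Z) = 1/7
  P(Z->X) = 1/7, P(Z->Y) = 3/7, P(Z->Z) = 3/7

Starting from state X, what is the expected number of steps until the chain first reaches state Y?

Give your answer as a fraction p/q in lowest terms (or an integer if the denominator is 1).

Answer: 21/11

Derivation:
Let h_i = expected steps to first reach Y from state i.
Boundary: h_Y = 0.
First-step equations for the other states:
  h_X = 1 + 1/7*h_X + 4/7*h_Y + 2/7*h_Z
  h_Z = 1 + 1/7*h_X + 3/7*h_Y + 3/7*h_Z

Substituting h_Y = 0 and rearranging gives the linear system (I - Q) h = 1:
  [6/7, -2/7] . (h_X, h_Z) = 1
  [-1/7, 4/7] . (h_X, h_Z) = 1

Solving yields:
  h_X = 21/11
  h_Z = 49/22

Starting state is X, so the expected hitting time is h_X = 21/11.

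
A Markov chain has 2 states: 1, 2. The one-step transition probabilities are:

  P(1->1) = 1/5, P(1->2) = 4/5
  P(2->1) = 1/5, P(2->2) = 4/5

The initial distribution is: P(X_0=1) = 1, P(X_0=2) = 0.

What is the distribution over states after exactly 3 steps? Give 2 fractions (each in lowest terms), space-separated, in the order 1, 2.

Answer: 1/5 4/5

Derivation:
Propagating the distribution step by step (d_{t+1} = d_t * P):
d_0 = (1=1, 2=0)
  d_1[1] = 1*1/5 + 0*1/5 = 1/5
  d_1[2] = 1*4/5 + 0*4/5 = 4/5
d_1 = (1=1/5, 2=4/5)
  d_2[1] = 1/5*1/5 + 4/5*1/5 = 1/5
  d_2[2] = 1/5*4/5 + 4/5*4/5 = 4/5
d_2 = (1=1/5, 2=4/5)
  d_3[1] = 1/5*1/5 + 4/5*1/5 = 1/5
  d_3[2] = 1/5*4/5 + 4/5*4/5 = 4/5
d_3 = (1=1/5, 2=4/5)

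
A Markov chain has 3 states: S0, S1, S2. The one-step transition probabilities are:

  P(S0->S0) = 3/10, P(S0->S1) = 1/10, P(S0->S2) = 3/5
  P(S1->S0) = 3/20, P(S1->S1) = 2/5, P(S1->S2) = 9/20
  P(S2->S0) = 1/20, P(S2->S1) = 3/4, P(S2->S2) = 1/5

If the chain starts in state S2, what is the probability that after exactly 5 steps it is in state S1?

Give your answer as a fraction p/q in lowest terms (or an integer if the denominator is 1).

Answer: 1575267/3200000

Derivation:
Computing P^5 by repeated multiplication:
P^1 =
  S0: [3/10, 1/10, 3/5]
  S1: [3/20, 2/5, 9/20]
  S2: [1/20, 3/4, 1/5]
P^2 =
  S0: [27/200, 13/25, 69/200]
  S1: [51/400, 41/80, 9/25]
  S2: [11/80, 91/200, 163/400]
P^3 =
  S0: [543/4000, 1921/4000, 48/125]
  S1: [213/1600, 1951/4000, 3033/8000]
  S2: [1039/8000, 4011/8000, 59/160]
P^4 =
  S0: [10557/80000, 19747/40000, 29949/80000]
  S1: [21129/160000, 78841/160000, 6003/16000]
  S2: [21217/160000, 4901/10000, 60367/160000]
P^5 =
  S0: [211773/1600000, 786301/1600000, 300963/800000]
  S1: [423327/3200000, 393359/800000, 1203237/3200000]
  S2: [422917/3200000, 1575267/3200000, 150227/400000]

(P^5)[S2 -> S1] = 1575267/3200000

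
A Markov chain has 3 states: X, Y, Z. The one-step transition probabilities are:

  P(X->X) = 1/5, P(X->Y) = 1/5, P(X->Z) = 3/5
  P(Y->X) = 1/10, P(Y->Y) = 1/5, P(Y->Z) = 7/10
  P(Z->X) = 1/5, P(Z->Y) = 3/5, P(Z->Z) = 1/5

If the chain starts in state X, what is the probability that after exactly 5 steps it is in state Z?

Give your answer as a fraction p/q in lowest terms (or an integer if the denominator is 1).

Answer: 1451/3125

Derivation:
Computing P^5 by repeated multiplication:
P^1 =
  X: [1/5, 1/5, 3/5]
  Y: [1/10, 1/5, 7/10]
  Z: [1/5, 3/5, 1/5]
P^2 =
  X: [9/50, 11/25, 19/50]
  Y: [9/50, 12/25, 17/50]
  Z: [7/50, 7/25, 29/50]
P^3 =
  X: [39/250, 44/125, 123/250]
  Y: [19/125, 42/125, 64/125]
  Z: [43/250, 54/125, 99/250]
P^4 =
  X: [103/625, 248/625, 274/625]
  Y: [104/625, 253/625, 268/625]
  Z: [98/625, 224/625, 303/625]
P^5 =
  X: [501/3125, 1173/3125, 1451/3125]
  Y: [997/6250, 1161/3125, 2931/6250]
  Z: [513/3125, 1231/3125, 1381/3125]

(P^5)[X -> Z] = 1451/3125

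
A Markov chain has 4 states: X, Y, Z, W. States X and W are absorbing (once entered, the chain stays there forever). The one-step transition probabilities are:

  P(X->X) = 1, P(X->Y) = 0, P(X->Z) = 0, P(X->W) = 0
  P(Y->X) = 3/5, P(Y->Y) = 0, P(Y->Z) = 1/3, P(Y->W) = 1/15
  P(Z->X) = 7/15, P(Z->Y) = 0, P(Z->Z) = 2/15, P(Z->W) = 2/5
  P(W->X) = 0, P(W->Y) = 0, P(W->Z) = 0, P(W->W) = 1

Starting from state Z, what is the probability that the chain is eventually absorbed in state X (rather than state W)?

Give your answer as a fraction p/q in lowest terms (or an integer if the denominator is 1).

Let a_i = P(absorbed in X | start in state i).
Boundary conditions: a_X = 1, a_W = 0.
For each transient state i, a_i = sum_j P(i->j) * a_j:
  a_Y = 3/5*a_X + 0*a_Y + 1/3*a_Z + 1/15*a_W
  a_Z = 7/15*a_X + 0*a_Y + 2/15*a_Z + 2/5*a_W

Substituting a_X = 1 and a_W = 0, rearrange to (I - Q) a = r where r[i] = P(i -> X):
  [1, -1/3] . (a_Y, a_Z) = 3/5
  [0, 13/15] . (a_Y, a_Z) = 7/15

Solving yields:
  a_Y = 152/195
  a_Z = 7/13

Starting state is Z, so the absorption probability is a_Z = 7/13.

Answer: 7/13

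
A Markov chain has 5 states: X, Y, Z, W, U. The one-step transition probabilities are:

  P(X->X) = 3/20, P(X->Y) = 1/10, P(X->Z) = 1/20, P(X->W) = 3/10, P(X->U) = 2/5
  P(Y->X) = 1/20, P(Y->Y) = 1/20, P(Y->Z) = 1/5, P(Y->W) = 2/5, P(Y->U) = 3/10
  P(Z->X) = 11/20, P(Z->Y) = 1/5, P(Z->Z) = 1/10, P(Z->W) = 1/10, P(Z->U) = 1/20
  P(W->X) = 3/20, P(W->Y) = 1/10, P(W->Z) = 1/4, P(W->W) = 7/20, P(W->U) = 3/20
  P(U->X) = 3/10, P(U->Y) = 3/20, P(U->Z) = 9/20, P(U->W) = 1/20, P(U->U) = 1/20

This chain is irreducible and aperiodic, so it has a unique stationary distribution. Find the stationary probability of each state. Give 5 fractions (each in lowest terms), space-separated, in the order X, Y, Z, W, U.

Answer: 22/89 11/89 18/89 21/89 17/89

Derivation:
The stationary distribution satisfies pi = pi * P, i.e.:
  pi_X = 3/20*pi_X + 1/20*pi_Y + 11/20*pi_Z + 3/20*pi_W + 3/10*pi_U
  pi_Y = 1/10*pi_X + 1/20*pi_Y + 1/5*pi_Z + 1/10*pi_W + 3/20*pi_U
  pi_Z = 1/20*pi_X + 1/5*pi_Y + 1/10*pi_Z + 1/4*pi_W + 9/20*pi_U
  pi_W = 3/10*pi_X + 2/5*pi_Y + 1/10*pi_Z + 7/20*pi_W + 1/20*pi_U
  pi_U = 2/5*pi_X + 3/10*pi_Y + 1/20*pi_Z + 3/20*pi_W + 1/20*pi_U
with normalization: pi_X + pi_Y + pi_Z + pi_W + pi_U = 1.

Using the first 4 balance equations plus normalization, the linear system A*pi = b is:
  [-17/20, 1/20, 11/20, 3/20, 3/10] . pi = 0
  [1/10, -19/20, 1/5, 1/10, 3/20] . pi = 0
  [1/20, 1/5, -9/10, 1/4, 9/20] . pi = 0
  [3/10, 2/5, 1/10, -13/20, 1/20] . pi = 0
  [1, 1, 1, 1, 1] . pi = 1

Solving yields:
  pi_X = 22/89
  pi_Y = 11/89
  pi_Z = 18/89
  pi_W = 21/89
  pi_U = 17/89

Verification (pi * P):
  22/89*3/20 + 11/89*1/20 + 18/89*11/20 + 21/89*3/20 + 17/89*3/10 = 22/89 = pi_X  (ok)
  22/89*1/10 + 11/89*1/20 + 18/89*1/5 + 21/89*1/10 + 17/89*3/20 = 11/89 = pi_Y  (ok)
  22/89*1/20 + 11/89*1/5 + 18/89*1/10 + 21/89*1/4 + 17/89*9/20 = 18/89 = pi_Z  (ok)
  22/89*3/10 + 11/89*2/5 + 18/89*1/10 + 21/89*7/20 + 17/89*1/20 = 21/89 = pi_W  (ok)
  22/89*2/5 + 11/89*3/10 + 18/89*1/20 + 21/89*3/20 + 17/89*1/20 = 17/89 = pi_U  (ok)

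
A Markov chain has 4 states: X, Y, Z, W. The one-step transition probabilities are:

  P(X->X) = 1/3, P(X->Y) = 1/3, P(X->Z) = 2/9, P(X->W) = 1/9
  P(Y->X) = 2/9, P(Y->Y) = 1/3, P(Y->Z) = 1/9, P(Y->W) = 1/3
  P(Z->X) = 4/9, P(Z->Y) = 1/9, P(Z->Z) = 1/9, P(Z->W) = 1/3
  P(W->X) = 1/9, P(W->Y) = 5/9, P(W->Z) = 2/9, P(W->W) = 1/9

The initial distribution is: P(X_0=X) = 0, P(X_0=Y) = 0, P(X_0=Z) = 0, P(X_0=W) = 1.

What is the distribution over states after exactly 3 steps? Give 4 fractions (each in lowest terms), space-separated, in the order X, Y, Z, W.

Propagating the distribution step by step (d_{t+1} = d_t * P):
d_0 = (X=0, Y=0, Z=0, W=1)
  d_1[X] = 0*1/3 + 0*2/9 + 0*4/9 + 1*1/9 = 1/9
  d_1[Y] = 0*1/3 + 0*1/3 + 0*1/9 + 1*5/9 = 5/9
  d_1[Z] = 0*2/9 + 0*1/9 + 0*1/9 + 1*2/9 = 2/9
  d_1[W] = 0*1/9 + 0*1/3 + 0*1/3 + 1*1/9 = 1/9
d_1 = (X=1/9, Y=5/9, Z=2/9, W=1/9)
  d_2[X] = 1/9*1/3 + 5/9*2/9 + 2/9*4/9 + 1/9*1/9 = 22/81
  d_2[Y] = 1/9*1/3 + 5/9*1/3 + 2/9*1/9 + 1/9*5/9 = 25/81
  d_2[Z] = 1/9*2/9 + 5/9*1/9 + 2/9*1/9 + 1/9*2/9 = 11/81
  d_2[W] = 1/9*1/9 + 5/9*1/3 + 2/9*1/3 + 1/9*1/9 = 23/81
d_2 = (X=22/81, Y=25/81, Z=11/81, W=23/81)
  d_3[X] = 22/81*1/3 + 25/81*2/9 + 11/81*4/9 + 23/81*1/9 = 61/243
  d_3[Y] = 22/81*1/3 + 25/81*1/3 + 11/81*1/9 + 23/81*5/9 = 89/243
  d_3[Z] = 22/81*2/9 + 25/81*1/9 + 11/81*1/9 + 23/81*2/9 = 14/81
  d_3[W] = 22/81*1/9 + 25/81*1/3 + 11/81*1/3 + 23/81*1/9 = 17/81
d_3 = (X=61/243, Y=89/243, Z=14/81, W=17/81)

Answer: 61/243 89/243 14/81 17/81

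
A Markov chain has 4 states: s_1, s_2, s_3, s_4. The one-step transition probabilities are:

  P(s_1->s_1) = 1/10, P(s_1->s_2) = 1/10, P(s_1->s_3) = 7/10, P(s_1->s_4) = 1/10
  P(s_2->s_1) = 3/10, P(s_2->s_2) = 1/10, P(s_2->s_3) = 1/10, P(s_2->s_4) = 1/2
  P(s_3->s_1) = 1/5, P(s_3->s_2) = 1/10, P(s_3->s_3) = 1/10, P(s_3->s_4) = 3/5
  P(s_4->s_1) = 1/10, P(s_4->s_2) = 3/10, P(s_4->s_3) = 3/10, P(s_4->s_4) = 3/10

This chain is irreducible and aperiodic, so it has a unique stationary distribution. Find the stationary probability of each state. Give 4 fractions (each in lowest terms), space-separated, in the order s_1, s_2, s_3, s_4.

The stationary distribution satisfies pi = pi * P, i.e.:
  pi_s_1 = 1/10*pi_s_1 + 3/10*pi_s_2 + 1/5*pi_s_3 + 1/10*pi_s_4
  pi_s_2 = 1/10*pi_s_1 + 1/10*pi_s_2 + 1/10*pi_s_3 + 3/10*pi_s_4
  pi_s_3 = 7/10*pi_s_1 + 1/10*pi_s_2 + 1/10*pi_s_3 + 3/10*pi_s_4
  pi_s_4 = 1/10*pi_s_1 + 1/2*pi_s_2 + 3/5*pi_s_3 + 3/10*pi_s_4
with normalization: pi_s_1 + pi_s_2 + pi_s_3 + pi_s_4 = 1.

Using the first 3 balance equations plus normalization, the linear system A*pi = b is:
  [-9/10, 3/10, 1/5, 1/10] . pi = 0
  [1/10, -9/10, 1/10, 3/10] . pi = 0
  [7/10, 1/10, -9/10, 3/10] . pi = 0
  [1, 1, 1, 1] . pi = 1

Solving yields:
  pi_s_1 = 115/706
  pi_s_2 = 125/706
  pi_s_3 = 97/353
  pi_s_4 = 136/353

Verification (pi * P):
  115/706*1/10 + 125/706*3/10 + 97/353*1/5 + 136/353*1/10 = 115/706 = pi_s_1  (ok)
  115/706*1/10 + 125/706*1/10 + 97/353*1/10 + 136/353*3/10 = 125/706 = pi_s_2  (ok)
  115/706*7/10 + 125/706*1/10 + 97/353*1/10 + 136/353*3/10 = 97/353 = pi_s_3  (ok)
  115/706*1/10 + 125/706*1/2 + 97/353*3/5 + 136/353*3/10 = 136/353 = pi_s_4  (ok)

Answer: 115/706 125/706 97/353 136/353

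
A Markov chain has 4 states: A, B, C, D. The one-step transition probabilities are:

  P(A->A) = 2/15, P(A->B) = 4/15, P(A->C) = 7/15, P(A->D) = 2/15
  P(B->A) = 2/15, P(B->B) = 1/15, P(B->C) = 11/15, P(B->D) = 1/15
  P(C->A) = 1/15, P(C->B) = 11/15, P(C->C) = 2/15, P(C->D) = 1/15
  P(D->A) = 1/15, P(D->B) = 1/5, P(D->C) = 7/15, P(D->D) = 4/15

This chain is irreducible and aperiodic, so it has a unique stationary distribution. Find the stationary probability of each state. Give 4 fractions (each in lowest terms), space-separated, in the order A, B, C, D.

Answer: 106/1073 411/1073 1831/4292 393/4292

Derivation:
The stationary distribution satisfies pi = pi * P, i.e.:
  pi_A = 2/15*pi_A + 2/15*pi_B + 1/15*pi_C + 1/15*pi_D
  pi_B = 4/15*pi_A + 1/15*pi_B + 11/15*pi_C + 1/5*pi_D
  pi_C = 7/15*pi_A + 11/15*pi_B + 2/15*pi_C + 7/15*pi_D
  pi_D = 2/15*pi_A + 1/15*pi_B + 1/15*pi_C + 4/15*pi_D
with normalization: pi_A + pi_B + pi_C + pi_D = 1.

Using the first 3 balance equations plus normalization, the linear system A*pi = b is:
  [-13/15, 2/15, 1/15, 1/15] . pi = 0
  [4/15, -14/15, 11/15, 1/5] . pi = 0
  [7/15, 11/15, -13/15, 7/15] . pi = 0
  [1, 1, 1, 1] . pi = 1

Solving yields:
  pi_A = 106/1073
  pi_B = 411/1073
  pi_C = 1831/4292
  pi_D = 393/4292

Verification (pi * P):
  106/1073*2/15 + 411/1073*2/15 + 1831/4292*1/15 + 393/4292*1/15 = 106/1073 = pi_A  (ok)
  106/1073*4/15 + 411/1073*1/15 + 1831/4292*11/15 + 393/4292*1/5 = 411/1073 = pi_B  (ok)
  106/1073*7/15 + 411/1073*11/15 + 1831/4292*2/15 + 393/4292*7/15 = 1831/4292 = pi_C  (ok)
  106/1073*2/15 + 411/1073*1/15 + 1831/4292*1/15 + 393/4292*4/15 = 393/4292 = pi_D  (ok)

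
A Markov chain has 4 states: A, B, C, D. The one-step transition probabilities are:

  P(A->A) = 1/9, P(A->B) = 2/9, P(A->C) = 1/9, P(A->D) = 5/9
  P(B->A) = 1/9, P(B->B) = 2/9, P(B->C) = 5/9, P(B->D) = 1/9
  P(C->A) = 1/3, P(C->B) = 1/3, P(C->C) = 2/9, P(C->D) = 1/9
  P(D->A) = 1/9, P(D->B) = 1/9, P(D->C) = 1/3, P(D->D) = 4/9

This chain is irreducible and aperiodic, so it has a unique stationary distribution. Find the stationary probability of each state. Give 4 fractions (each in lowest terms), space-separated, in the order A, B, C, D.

Answer: 16/89 20/89 55/178 51/178

Derivation:
The stationary distribution satisfies pi = pi * P, i.e.:
  pi_A = 1/9*pi_A + 1/9*pi_B + 1/3*pi_C + 1/9*pi_D
  pi_B = 2/9*pi_A + 2/9*pi_B + 1/3*pi_C + 1/9*pi_D
  pi_C = 1/9*pi_A + 5/9*pi_B + 2/9*pi_C + 1/3*pi_D
  pi_D = 5/9*pi_A + 1/9*pi_B + 1/9*pi_C + 4/9*pi_D
with normalization: pi_A + pi_B + pi_C + pi_D = 1.

Using the first 3 balance equations plus normalization, the linear system A*pi = b is:
  [-8/9, 1/9, 1/3, 1/9] . pi = 0
  [2/9, -7/9, 1/3, 1/9] . pi = 0
  [1/9, 5/9, -7/9, 1/3] . pi = 0
  [1, 1, 1, 1] . pi = 1

Solving yields:
  pi_A = 16/89
  pi_B = 20/89
  pi_C = 55/178
  pi_D = 51/178

Verification (pi * P):
  16/89*1/9 + 20/89*1/9 + 55/178*1/3 + 51/178*1/9 = 16/89 = pi_A  (ok)
  16/89*2/9 + 20/89*2/9 + 55/178*1/3 + 51/178*1/9 = 20/89 = pi_B  (ok)
  16/89*1/9 + 20/89*5/9 + 55/178*2/9 + 51/178*1/3 = 55/178 = pi_C  (ok)
  16/89*5/9 + 20/89*1/9 + 55/178*1/9 + 51/178*4/9 = 51/178 = pi_D  (ok)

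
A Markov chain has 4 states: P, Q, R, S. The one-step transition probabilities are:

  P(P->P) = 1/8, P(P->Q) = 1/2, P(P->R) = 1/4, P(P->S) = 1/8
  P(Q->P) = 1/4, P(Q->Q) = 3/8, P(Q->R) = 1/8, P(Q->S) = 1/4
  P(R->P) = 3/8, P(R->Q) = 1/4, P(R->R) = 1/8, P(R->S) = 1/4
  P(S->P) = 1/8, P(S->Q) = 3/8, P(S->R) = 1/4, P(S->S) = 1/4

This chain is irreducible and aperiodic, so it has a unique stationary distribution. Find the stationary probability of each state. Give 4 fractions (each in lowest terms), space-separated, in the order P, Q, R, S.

The stationary distribution satisfies pi = pi * P, i.e.:
  pi_P = 1/8*pi_P + 1/4*pi_Q + 3/8*pi_R + 1/8*pi_S
  pi_Q = 1/2*pi_P + 3/8*pi_Q + 1/4*pi_R + 3/8*pi_S
  pi_R = 1/4*pi_P + 1/8*pi_Q + 1/8*pi_R + 1/4*pi_S
  pi_S = 1/8*pi_P + 1/4*pi_Q + 1/4*pi_R + 1/4*pi_S
with normalization: pi_P + pi_Q + pi_R + pi_S = 1.

Using the first 3 balance equations plus normalization, the linear system A*pi = b is:
  [-7/8, 1/4, 3/8, 1/8] . pi = 0
  [1/2, -5/8, 1/4, 3/8] . pi = 0
  [1/4, 1/8, -7/8, 1/4] . pi = 0
  [1, 1, 1, 1] . pi = 1

Solving yields:
  pi_P = 122/561
  pi_Q = 71/187
  pi_R = 101/561
  pi_S = 125/561

Verification (pi * P):
  122/561*1/8 + 71/187*1/4 + 101/561*3/8 + 125/561*1/8 = 122/561 = pi_P  (ok)
  122/561*1/2 + 71/187*3/8 + 101/561*1/4 + 125/561*3/8 = 71/187 = pi_Q  (ok)
  122/561*1/4 + 71/187*1/8 + 101/561*1/8 + 125/561*1/4 = 101/561 = pi_R  (ok)
  122/561*1/8 + 71/187*1/4 + 101/561*1/4 + 125/561*1/4 = 125/561 = pi_S  (ok)

Answer: 122/561 71/187 101/561 125/561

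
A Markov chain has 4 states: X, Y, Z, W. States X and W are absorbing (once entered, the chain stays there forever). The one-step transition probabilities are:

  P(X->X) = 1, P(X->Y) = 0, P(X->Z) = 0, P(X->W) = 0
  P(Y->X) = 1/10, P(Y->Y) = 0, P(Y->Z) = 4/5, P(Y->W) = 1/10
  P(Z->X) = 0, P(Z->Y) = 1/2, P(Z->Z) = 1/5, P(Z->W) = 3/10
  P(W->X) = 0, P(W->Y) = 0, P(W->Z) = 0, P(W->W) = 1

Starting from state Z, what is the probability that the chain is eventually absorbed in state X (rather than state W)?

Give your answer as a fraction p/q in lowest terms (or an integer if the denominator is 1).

Let a_i = P(absorbed in X | start in state i).
Boundary conditions: a_X = 1, a_W = 0.
For each transient state i, a_i = sum_j P(i->j) * a_j:
  a_Y = 1/10*a_X + 0*a_Y + 4/5*a_Z + 1/10*a_W
  a_Z = 0*a_X + 1/2*a_Y + 1/5*a_Z + 3/10*a_W

Substituting a_X = 1 and a_W = 0, rearrange to (I - Q) a = r where r[i] = P(i -> X):
  [1, -4/5] . (a_Y, a_Z) = 1/10
  [-1/2, 4/5] . (a_Y, a_Z) = 0

Solving yields:
  a_Y = 1/5
  a_Z = 1/8

Starting state is Z, so the absorption probability is a_Z = 1/8.

Answer: 1/8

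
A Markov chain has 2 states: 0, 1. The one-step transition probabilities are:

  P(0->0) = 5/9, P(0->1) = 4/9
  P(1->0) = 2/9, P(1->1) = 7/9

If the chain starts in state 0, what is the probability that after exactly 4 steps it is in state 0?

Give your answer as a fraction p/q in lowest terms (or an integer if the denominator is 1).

Computing P^4 by repeated multiplication:
P^1 =
  0: [5/9, 4/9]
  1: [2/9, 7/9]
P^2 =
  0: [11/27, 16/27]
  1: [8/27, 19/27]
P^3 =
  0: [29/81, 52/81]
  1: [26/81, 55/81]
P^4 =
  0: [83/243, 160/243]
  1: [80/243, 163/243]

(P^4)[0 -> 0] = 83/243

Answer: 83/243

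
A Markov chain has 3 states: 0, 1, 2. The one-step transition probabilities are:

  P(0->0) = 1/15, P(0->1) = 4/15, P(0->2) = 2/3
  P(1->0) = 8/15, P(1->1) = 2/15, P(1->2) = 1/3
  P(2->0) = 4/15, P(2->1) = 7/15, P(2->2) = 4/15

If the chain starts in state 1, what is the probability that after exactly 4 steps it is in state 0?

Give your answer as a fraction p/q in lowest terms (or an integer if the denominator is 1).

Answer: 14696/50625

Derivation:
Computing P^4 by repeated multiplication:
P^1 =
  0: [1/15, 4/15, 2/3]
  1: [8/15, 2/15, 1/3]
  2: [4/15, 7/15, 4/15]
P^2 =
  0: [73/225, 82/225, 14/45]
  1: [44/225, 71/225, 22/45]
  2: [76/225, 58/225, 91/225]
P^3 =
  0: [1009/3375, 946/3375, 284/675]
  1: [1052/3375, 1088/3375, 247/675]
  2: [904/3375, 1057/3375, 1414/3375]
P^4 =
  0: [14257/50625, 15868/50625, 164/405]
  1: [14696/50625, 15029/50625, 836/2025]
  2: [15016/50625, 15628/50625, 19981/50625]

(P^4)[1 -> 0] = 14696/50625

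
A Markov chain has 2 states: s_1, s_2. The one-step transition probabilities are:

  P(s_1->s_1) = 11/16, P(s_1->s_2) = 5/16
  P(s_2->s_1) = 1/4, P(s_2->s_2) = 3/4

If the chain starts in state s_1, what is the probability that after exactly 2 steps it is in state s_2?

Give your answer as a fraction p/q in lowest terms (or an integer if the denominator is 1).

Computing P^2 by repeated multiplication:
P^1 =
  s_1: [11/16, 5/16]
  s_2: [1/4, 3/4]
P^2 =
  s_1: [141/256, 115/256]
  s_2: [23/64, 41/64]

(P^2)[s_1 -> s_2] = 115/256

Answer: 115/256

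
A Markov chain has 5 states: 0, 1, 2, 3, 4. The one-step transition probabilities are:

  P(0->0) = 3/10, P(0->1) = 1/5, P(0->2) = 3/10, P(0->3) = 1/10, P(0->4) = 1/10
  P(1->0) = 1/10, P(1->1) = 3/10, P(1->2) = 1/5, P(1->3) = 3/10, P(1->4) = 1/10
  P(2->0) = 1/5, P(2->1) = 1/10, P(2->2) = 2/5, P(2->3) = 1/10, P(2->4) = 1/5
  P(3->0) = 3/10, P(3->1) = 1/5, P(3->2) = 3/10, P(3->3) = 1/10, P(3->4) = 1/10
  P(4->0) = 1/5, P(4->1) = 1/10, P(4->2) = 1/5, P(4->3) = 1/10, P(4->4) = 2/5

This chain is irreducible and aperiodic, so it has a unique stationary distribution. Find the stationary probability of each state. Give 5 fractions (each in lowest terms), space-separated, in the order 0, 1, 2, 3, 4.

The stationary distribution satisfies pi = pi * P, i.e.:
  pi_0 = 3/10*pi_0 + 1/10*pi_1 + 1/5*pi_2 + 3/10*pi_3 + 1/5*pi_4
  pi_1 = 1/5*pi_0 + 3/10*pi_1 + 1/10*pi_2 + 1/5*pi_3 + 1/10*pi_4
  pi_2 = 3/10*pi_0 + 1/5*pi_1 + 2/5*pi_2 + 3/10*pi_3 + 1/5*pi_4
  pi_3 = 1/10*pi_0 + 3/10*pi_1 + 1/10*pi_2 + 1/10*pi_3 + 1/10*pi_4
  pi_4 = 1/10*pi_0 + 1/10*pi_1 + 1/5*pi_2 + 1/10*pi_3 + 2/5*pi_4
with normalization: pi_0 + pi_1 + pi_2 + pi_3 + pi_4 = 1.

Using the first 4 balance equations plus normalization, the linear system A*pi = b is:
  [-7/10, 1/10, 1/5, 3/10, 1/5] . pi = 0
  [1/5, -7/10, 1/10, 1/5, 1/10] . pi = 0
  [3/10, 1/5, -3/5, 3/10, 1/5] . pi = 0
  [1/10, 3/10, 1/10, -9/10, 1/10] . pi = 0
  [1, 1, 1, 1, 1] . pi = 1

Solving yields:
  pi_0 = 31/142
  pi_1 = 12/71
  pi_2 = 167/568
  pi_3 = 19/142
  pi_4 = 105/568

Verification (pi * P):
  31/142*3/10 + 12/71*1/10 + 167/568*1/5 + 19/142*3/10 + 105/568*1/5 = 31/142 = pi_0  (ok)
  31/142*1/5 + 12/71*3/10 + 167/568*1/10 + 19/142*1/5 + 105/568*1/10 = 12/71 = pi_1  (ok)
  31/142*3/10 + 12/71*1/5 + 167/568*2/5 + 19/142*3/10 + 105/568*1/5 = 167/568 = pi_2  (ok)
  31/142*1/10 + 12/71*3/10 + 167/568*1/10 + 19/142*1/10 + 105/568*1/10 = 19/142 = pi_3  (ok)
  31/142*1/10 + 12/71*1/10 + 167/568*1/5 + 19/142*1/10 + 105/568*2/5 = 105/568 = pi_4  (ok)

Answer: 31/142 12/71 167/568 19/142 105/568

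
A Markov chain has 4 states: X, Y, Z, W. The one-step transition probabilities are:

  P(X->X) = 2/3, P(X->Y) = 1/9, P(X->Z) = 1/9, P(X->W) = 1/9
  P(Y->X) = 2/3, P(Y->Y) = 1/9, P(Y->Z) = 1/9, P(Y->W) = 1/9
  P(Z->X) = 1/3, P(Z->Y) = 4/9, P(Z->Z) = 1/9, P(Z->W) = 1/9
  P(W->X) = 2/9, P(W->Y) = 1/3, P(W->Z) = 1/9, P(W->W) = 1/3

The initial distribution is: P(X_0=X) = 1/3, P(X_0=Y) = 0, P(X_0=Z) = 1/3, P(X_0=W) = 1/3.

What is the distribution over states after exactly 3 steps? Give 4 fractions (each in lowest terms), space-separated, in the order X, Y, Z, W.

Propagating the distribution step by step (d_{t+1} = d_t * P):
d_0 = (X=1/3, Y=0, Z=1/3, W=1/3)
  d_1[X] = 1/3*2/3 + 0*2/3 + 1/3*1/3 + 1/3*2/9 = 11/27
  d_1[Y] = 1/3*1/9 + 0*1/9 + 1/3*4/9 + 1/3*1/3 = 8/27
  d_1[Z] = 1/3*1/9 + 0*1/9 + 1/3*1/9 + 1/3*1/9 = 1/9
  d_1[W] = 1/3*1/9 + 0*1/9 + 1/3*1/9 + 1/3*1/3 = 5/27
d_1 = (X=11/27, Y=8/27, Z=1/9, W=5/27)
  d_2[X] = 11/27*2/3 + 8/27*2/3 + 1/9*1/3 + 5/27*2/9 = 133/243
  d_2[Y] = 11/27*1/9 + 8/27*1/9 + 1/9*4/9 + 5/27*1/3 = 46/243
  d_2[Z] = 11/27*1/9 + 8/27*1/9 + 1/9*1/9 + 5/27*1/9 = 1/9
  d_2[W] = 11/27*1/9 + 8/27*1/9 + 1/9*1/9 + 5/27*1/3 = 37/243
d_2 = (X=133/243, Y=46/243, Z=1/9, W=37/243)
  d_3[X] = 133/243*2/3 + 46/243*2/3 + 1/9*1/3 + 37/243*2/9 = 1229/2187
  d_3[Y] = 133/243*1/9 + 46/243*1/9 + 1/9*4/9 + 37/243*1/3 = 398/2187
  d_3[Z] = 133/243*1/9 + 46/243*1/9 + 1/9*1/9 + 37/243*1/9 = 1/9
  d_3[W] = 133/243*1/9 + 46/243*1/9 + 1/9*1/9 + 37/243*1/3 = 317/2187
d_3 = (X=1229/2187, Y=398/2187, Z=1/9, W=317/2187)

Answer: 1229/2187 398/2187 1/9 317/2187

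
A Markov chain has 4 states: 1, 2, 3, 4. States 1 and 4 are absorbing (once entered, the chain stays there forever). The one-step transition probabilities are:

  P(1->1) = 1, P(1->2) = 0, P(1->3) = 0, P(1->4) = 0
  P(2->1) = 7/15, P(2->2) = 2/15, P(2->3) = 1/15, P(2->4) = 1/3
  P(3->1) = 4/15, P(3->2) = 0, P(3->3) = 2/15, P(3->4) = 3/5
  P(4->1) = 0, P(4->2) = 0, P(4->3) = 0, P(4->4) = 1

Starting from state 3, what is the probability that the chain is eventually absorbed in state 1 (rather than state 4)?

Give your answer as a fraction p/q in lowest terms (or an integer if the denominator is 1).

Let a_i = P(absorbed in 1 | start in state i).
Boundary conditions: a_1 = 1, a_4 = 0.
For each transient state i, a_i = sum_j P(i->j) * a_j:
  a_2 = 7/15*a_1 + 2/15*a_2 + 1/15*a_3 + 1/3*a_4
  a_3 = 4/15*a_1 + 0*a_2 + 2/15*a_3 + 3/5*a_4

Substituting a_1 = 1 and a_4 = 0, rearrange to (I - Q) a = r where r[i] = P(i -> 1):
  [13/15, -1/15] . (a_2, a_3) = 7/15
  [0, 13/15] . (a_2, a_3) = 4/15

Solving yields:
  a_2 = 95/169
  a_3 = 4/13

Starting state is 3, so the absorption probability is a_3 = 4/13.

Answer: 4/13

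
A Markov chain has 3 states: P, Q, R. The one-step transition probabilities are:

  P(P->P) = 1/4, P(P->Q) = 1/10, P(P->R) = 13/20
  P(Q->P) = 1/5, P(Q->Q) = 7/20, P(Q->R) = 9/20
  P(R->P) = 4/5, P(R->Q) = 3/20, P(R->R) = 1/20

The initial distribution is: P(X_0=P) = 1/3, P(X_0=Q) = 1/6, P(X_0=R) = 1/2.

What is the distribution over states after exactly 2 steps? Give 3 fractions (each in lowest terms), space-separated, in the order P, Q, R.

Propagating the distribution step by step (d_{t+1} = d_t * P):
d_0 = (P=1/3, Q=1/6, R=1/2)
  d_1[P] = 1/3*1/4 + 1/6*1/5 + 1/2*4/5 = 31/60
  d_1[Q] = 1/3*1/10 + 1/6*7/20 + 1/2*3/20 = 1/6
  d_1[R] = 1/3*13/20 + 1/6*9/20 + 1/2*1/20 = 19/60
d_1 = (P=31/60, Q=1/6, R=19/60)
  d_2[P] = 31/60*1/4 + 1/6*1/5 + 19/60*4/5 = 499/1200
  d_2[Q] = 31/60*1/10 + 1/6*7/20 + 19/60*3/20 = 63/400
  d_2[R] = 31/60*13/20 + 1/6*9/20 + 19/60*1/20 = 32/75
d_2 = (P=499/1200, Q=63/400, R=32/75)

Answer: 499/1200 63/400 32/75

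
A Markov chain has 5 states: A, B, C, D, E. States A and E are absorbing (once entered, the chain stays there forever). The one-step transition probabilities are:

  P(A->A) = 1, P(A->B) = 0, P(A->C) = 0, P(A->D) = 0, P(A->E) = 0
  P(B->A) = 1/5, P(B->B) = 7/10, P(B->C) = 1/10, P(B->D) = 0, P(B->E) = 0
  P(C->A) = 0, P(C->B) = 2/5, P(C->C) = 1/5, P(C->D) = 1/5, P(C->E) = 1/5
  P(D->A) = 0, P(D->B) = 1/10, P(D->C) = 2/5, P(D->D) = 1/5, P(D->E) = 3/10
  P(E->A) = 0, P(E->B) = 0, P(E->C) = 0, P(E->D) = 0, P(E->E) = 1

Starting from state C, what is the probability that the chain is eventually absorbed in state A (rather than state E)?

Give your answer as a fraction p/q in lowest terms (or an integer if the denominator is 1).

Answer: 34/67

Derivation:
Let a_i = P(absorbed in A | start in state i).
Boundary conditions: a_A = 1, a_E = 0.
For each transient state i, a_i = sum_j P(i->j) * a_j:
  a_B = 1/5*a_A + 7/10*a_B + 1/10*a_C + 0*a_D + 0*a_E
  a_C = 0*a_A + 2/5*a_B + 1/5*a_C + 1/5*a_D + 1/5*a_E
  a_D = 0*a_A + 1/10*a_B + 2/5*a_C + 1/5*a_D + 3/10*a_E

Substituting a_A = 1 and a_E = 0, rearrange to (I - Q) a = r where r[i] = P(i -> A):
  [3/10, -1/10, 0] . (a_B, a_C, a_D) = 1/5
  [-2/5, 4/5, -1/5] . (a_B, a_C, a_D) = 0
  [-1/10, -2/5, 4/5] . (a_B, a_C, a_D) = 0

Solving yields:
  a_B = 56/67
  a_C = 34/67
  a_D = 24/67

Starting state is C, so the absorption probability is a_C = 34/67.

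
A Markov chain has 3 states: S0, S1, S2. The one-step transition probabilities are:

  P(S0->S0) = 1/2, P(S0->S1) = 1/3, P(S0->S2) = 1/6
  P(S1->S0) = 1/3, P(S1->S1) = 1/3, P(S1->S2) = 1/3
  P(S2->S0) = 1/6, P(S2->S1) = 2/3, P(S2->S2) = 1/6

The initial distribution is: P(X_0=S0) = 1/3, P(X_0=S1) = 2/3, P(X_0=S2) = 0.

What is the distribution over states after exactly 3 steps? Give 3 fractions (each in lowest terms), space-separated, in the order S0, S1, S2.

Answer: 115/324 11/27 77/324

Derivation:
Propagating the distribution step by step (d_{t+1} = d_t * P):
d_0 = (S0=1/3, S1=2/3, S2=0)
  d_1[S0] = 1/3*1/2 + 2/3*1/3 + 0*1/6 = 7/18
  d_1[S1] = 1/3*1/3 + 2/3*1/3 + 0*2/3 = 1/3
  d_1[S2] = 1/3*1/6 + 2/3*1/3 + 0*1/6 = 5/18
d_1 = (S0=7/18, S1=1/3, S2=5/18)
  d_2[S0] = 7/18*1/2 + 1/3*1/3 + 5/18*1/6 = 19/54
  d_2[S1] = 7/18*1/3 + 1/3*1/3 + 5/18*2/3 = 23/54
  d_2[S2] = 7/18*1/6 + 1/3*1/3 + 5/18*1/6 = 2/9
d_2 = (S0=19/54, S1=23/54, S2=2/9)
  d_3[S0] = 19/54*1/2 + 23/54*1/3 + 2/9*1/6 = 115/324
  d_3[S1] = 19/54*1/3 + 23/54*1/3 + 2/9*2/3 = 11/27
  d_3[S2] = 19/54*1/6 + 23/54*1/3 + 2/9*1/6 = 77/324
d_3 = (S0=115/324, S1=11/27, S2=77/324)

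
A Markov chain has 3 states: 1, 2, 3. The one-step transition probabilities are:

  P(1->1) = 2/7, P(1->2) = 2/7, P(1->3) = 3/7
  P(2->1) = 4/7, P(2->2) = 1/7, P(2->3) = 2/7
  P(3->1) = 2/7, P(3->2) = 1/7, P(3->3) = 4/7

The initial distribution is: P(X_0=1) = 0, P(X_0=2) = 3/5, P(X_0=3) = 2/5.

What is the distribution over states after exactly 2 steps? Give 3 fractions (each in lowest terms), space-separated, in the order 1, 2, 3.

Answer: 16/49 51/245 114/245

Derivation:
Propagating the distribution step by step (d_{t+1} = d_t * P):
d_0 = (1=0, 2=3/5, 3=2/5)
  d_1[1] = 0*2/7 + 3/5*4/7 + 2/5*2/7 = 16/35
  d_1[2] = 0*2/7 + 3/5*1/7 + 2/5*1/7 = 1/7
  d_1[3] = 0*3/7 + 3/5*2/7 + 2/5*4/7 = 2/5
d_1 = (1=16/35, 2=1/7, 3=2/5)
  d_2[1] = 16/35*2/7 + 1/7*4/7 + 2/5*2/7 = 16/49
  d_2[2] = 16/35*2/7 + 1/7*1/7 + 2/5*1/7 = 51/245
  d_2[3] = 16/35*3/7 + 1/7*2/7 + 2/5*4/7 = 114/245
d_2 = (1=16/49, 2=51/245, 3=114/245)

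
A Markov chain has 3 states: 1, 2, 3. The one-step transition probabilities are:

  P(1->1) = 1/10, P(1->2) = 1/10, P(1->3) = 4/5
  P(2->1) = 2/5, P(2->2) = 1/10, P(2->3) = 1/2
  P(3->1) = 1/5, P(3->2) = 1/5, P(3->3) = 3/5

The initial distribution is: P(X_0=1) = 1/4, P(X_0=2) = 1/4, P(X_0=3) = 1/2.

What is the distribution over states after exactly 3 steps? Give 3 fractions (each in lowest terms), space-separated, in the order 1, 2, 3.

Propagating the distribution step by step (d_{t+1} = d_t * P):
d_0 = (1=1/4, 2=1/4, 3=1/2)
  d_1[1] = 1/4*1/10 + 1/4*2/5 + 1/2*1/5 = 9/40
  d_1[2] = 1/4*1/10 + 1/4*1/10 + 1/2*1/5 = 3/20
  d_1[3] = 1/4*4/5 + 1/4*1/2 + 1/2*3/5 = 5/8
d_1 = (1=9/40, 2=3/20, 3=5/8)
  d_2[1] = 9/40*1/10 + 3/20*2/5 + 5/8*1/5 = 83/400
  d_2[2] = 9/40*1/10 + 3/20*1/10 + 5/8*1/5 = 13/80
  d_2[3] = 9/40*4/5 + 3/20*1/2 + 5/8*3/5 = 63/100
d_2 = (1=83/400, 2=13/80, 3=63/100)
  d_3[1] = 83/400*1/10 + 13/80*2/5 + 63/100*1/5 = 847/4000
  d_3[2] = 83/400*1/10 + 13/80*1/10 + 63/100*1/5 = 163/1000
  d_3[3] = 83/400*4/5 + 13/80*1/2 + 63/100*3/5 = 2501/4000
d_3 = (1=847/4000, 2=163/1000, 3=2501/4000)

Answer: 847/4000 163/1000 2501/4000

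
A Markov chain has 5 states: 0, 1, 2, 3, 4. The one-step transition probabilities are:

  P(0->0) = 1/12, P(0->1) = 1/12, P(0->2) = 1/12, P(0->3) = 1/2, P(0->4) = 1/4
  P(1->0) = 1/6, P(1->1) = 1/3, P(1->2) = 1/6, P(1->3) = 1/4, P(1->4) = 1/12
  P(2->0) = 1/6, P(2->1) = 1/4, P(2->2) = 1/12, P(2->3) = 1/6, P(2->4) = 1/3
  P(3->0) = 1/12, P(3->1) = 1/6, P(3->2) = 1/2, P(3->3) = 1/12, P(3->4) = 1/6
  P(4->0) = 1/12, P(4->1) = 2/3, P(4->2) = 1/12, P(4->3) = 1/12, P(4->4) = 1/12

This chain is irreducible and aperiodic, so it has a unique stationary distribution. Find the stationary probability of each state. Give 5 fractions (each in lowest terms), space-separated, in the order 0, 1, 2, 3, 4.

The stationary distribution satisfies pi = pi * P, i.e.:
  pi_0 = 1/12*pi_0 + 1/6*pi_1 + 1/6*pi_2 + 1/12*pi_3 + 1/12*pi_4
  pi_1 = 1/12*pi_0 + 1/3*pi_1 + 1/4*pi_2 + 1/6*pi_3 + 2/3*pi_4
  pi_2 = 1/12*pi_0 + 1/6*pi_1 + 1/12*pi_2 + 1/2*pi_3 + 1/12*pi_4
  pi_3 = 1/2*pi_0 + 1/4*pi_1 + 1/6*pi_2 + 1/12*pi_3 + 1/12*pi_4
  pi_4 = 1/4*pi_0 + 1/12*pi_1 + 1/3*pi_2 + 1/6*pi_3 + 1/12*pi_4
with normalization: pi_0 + pi_1 + pi_2 + pi_3 + pi_4 = 1.

Using the first 4 balance equations plus normalization, the linear system A*pi = b is:
  [-11/12, 1/6, 1/6, 1/12, 1/12] . pi = 0
  [1/12, -2/3, 1/4, 1/6, 2/3] . pi = 0
  [1/12, 1/6, -11/12, 1/2, 1/12] . pi = 0
  [1/2, 1/4, 1/6, -11/12, 1/12] . pi = 0
  [1, 1, 1, 1, 1] . pi = 1

Solving yields:
  pi_0 = 169/1350
  pi_1 = 9581/31050
  pi_2 = 6013/31050
  pi_3 = 1261/6210
  pi_4 = 2632/15525

Verification (pi * P):
  169/1350*1/12 + 9581/31050*1/6 + 6013/31050*1/6 + 1261/6210*1/12 + 2632/15525*1/12 = 169/1350 = pi_0  (ok)
  169/1350*1/12 + 9581/31050*1/3 + 6013/31050*1/4 + 1261/6210*1/6 + 2632/15525*2/3 = 9581/31050 = pi_1  (ok)
  169/1350*1/12 + 9581/31050*1/6 + 6013/31050*1/12 + 1261/6210*1/2 + 2632/15525*1/12 = 6013/31050 = pi_2  (ok)
  169/1350*1/2 + 9581/31050*1/4 + 6013/31050*1/6 + 1261/6210*1/12 + 2632/15525*1/12 = 1261/6210 = pi_3  (ok)
  169/1350*1/4 + 9581/31050*1/12 + 6013/31050*1/3 + 1261/6210*1/6 + 2632/15525*1/12 = 2632/15525 = pi_4  (ok)

Answer: 169/1350 9581/31050 6013/31050 1261/6210 2632/15525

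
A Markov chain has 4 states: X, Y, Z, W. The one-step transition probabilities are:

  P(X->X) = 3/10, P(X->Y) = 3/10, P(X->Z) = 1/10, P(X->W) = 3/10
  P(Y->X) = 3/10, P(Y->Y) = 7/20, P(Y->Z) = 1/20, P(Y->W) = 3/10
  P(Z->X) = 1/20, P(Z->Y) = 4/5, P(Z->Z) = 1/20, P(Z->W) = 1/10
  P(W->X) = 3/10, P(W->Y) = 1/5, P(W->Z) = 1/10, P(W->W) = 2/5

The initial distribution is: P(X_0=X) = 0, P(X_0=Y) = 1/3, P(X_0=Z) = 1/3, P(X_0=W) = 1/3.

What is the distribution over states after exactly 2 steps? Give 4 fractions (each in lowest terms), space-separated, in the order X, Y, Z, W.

Answer: 17/60 79/240 89/1200 47/150

Derivation:
Propagating the distribution step by step (d_{t+1} = d_t * P):
d_0 = (X=0, Y=1/3, Z=1/3, W=1/3)
  d_1[X] = 0*3/10 + 1/3*3/10 + 1/3*1/20 + 1/3*3/10 = 13/60
  d_1[Y] = 0*3/10 + 1/3*7/20 + 1/3*4/5 + 1/3*1/5 = 9/20
  d_1[Z] = 0*1/10 + 1/3*1/20 + 1/3*1/20 + 1/3*1/10 = 1/15
  d_1[W] = 0*3/10 + 1/3*3/10 + 1/3*1/10 + 1/3*2/5 = 4/15
d_1 = (X=13/60, Y=9/20, Z=1/15, W=4/15)
  d_2[X] = 13/60*3/10 + 9/20*3/10 + 1/15*1/20 + 4/15*3/10 = 17/60
  d_2[Y] = 13/60*3/10 + 9/20*7/20 + 1/15*4/5 + 4/15*1/5 = 79/240
  d_2[Z] = 13/60*1/10 + 9/20*1/20 + 1/15*1/20 + 4/15*1/10 = 89/1200
  d_2[W] = 13/60*3/10 + 9/20*3/10 + 1/15*1/10 + 4/15*2/5 = 47/150
d_2 = (X=17/60, Y=79/240, Z=89/1200, W=47/150)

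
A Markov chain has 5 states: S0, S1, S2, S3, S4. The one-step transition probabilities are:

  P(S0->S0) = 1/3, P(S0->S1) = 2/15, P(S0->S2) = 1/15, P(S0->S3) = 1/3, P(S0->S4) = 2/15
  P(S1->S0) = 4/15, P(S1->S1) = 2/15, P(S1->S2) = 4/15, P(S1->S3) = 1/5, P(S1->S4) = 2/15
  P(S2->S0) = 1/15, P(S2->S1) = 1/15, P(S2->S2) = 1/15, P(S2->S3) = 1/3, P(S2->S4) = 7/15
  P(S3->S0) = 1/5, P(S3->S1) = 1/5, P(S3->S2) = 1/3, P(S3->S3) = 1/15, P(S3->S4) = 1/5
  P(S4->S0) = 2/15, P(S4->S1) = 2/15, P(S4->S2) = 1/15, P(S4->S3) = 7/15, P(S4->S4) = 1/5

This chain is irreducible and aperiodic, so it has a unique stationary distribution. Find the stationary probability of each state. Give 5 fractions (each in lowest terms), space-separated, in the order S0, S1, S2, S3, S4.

The stationary distribution satisfies pi = pi * P, i.e.:
  pi_S0 = 1/3*pi_S0 + 4/15*pi_S1 + 1/15*pi_S2 + 1/5*pi_S3 + 2/15*pi_S4
  pi_S1 = 2/15*pi_S0 + 2/15*pi_S1 + 1/15*pi_S2 + 1/5*pi_S3 + 2/15*pi_S4
  pi_S2 = 1/15*pi_S0 + 4/15*pi_S1 + 1/15*pi_S2 + 1/3*pi_S3 + 1/15*pi_S4
  pi_S3 = 1/3*pi_S0 + 1/5*pi_S1 + 1/3*pi_S2 + 1/15*pi_S3 + 7/15*pi_S4
  pi_S4 = 2/15*pi_S0 + 2/15*pi_S1 + 7/15*pi_S2 + 1/5*pi_S3 + 1/5*pi_S4
with normalization: pi_S0 + pi_S1 + pi_S2 + pi_S3 + pi_S4 = 1.

Using the first 4 balance equations plus normalization, the linear system A*pi = b is:
  [-2/3, 4/15, 1/15, 1/5, 2/15] . pi = 0
  [2/15, -13/15, 1/15, 1/5, 2/15] . pi = 0
  [1/15, 4/15, -14/15, 1/3, 1/15] . pi = 0
  [1/3, 1/5, 1/3, -14/15, 7/15] . pi = 0
  [1, 1, 1, 1, 1] . pi = 1

Solving yields:
  pi_S0 = 1190/5987
  pi_S1 = 840/5987
  pi_S2 = 1001/5987
  pi_S3 = 1627/5987
  pi_S4 = 1329/5987

Verification (pi * P):
  1190/5987*1/3 + 840/5987*4/15 + 1001/5987*1/15 + 1627/5987*1/5 + 1329/5987*2/15 = 1190/5987 = pi_S0  (ok)
  1190/5987*2/15 + 840/5987*2/15 + 1001/5987*1/15 + 1627/5987*1/5 + 1329/5987*2/15 = 840/5987 = pi_S1  (ok)
  1190/5987*1/15 + 840/5987*4/15 + 1001/5987*1/15 + 1627/5987*1/3 + 1329/5987*1/15 = 1001/5987 = pi_S2  (ok)
  1190/5987*1/3 + 840/5987*1/5 + 1001/5987*1/3 + 1627/5987*1/15 + 1329/5987*7/15 = 1627/5987 = pi_S3  (ok)
  1190/5987*2/15 + 840/5987*2/15 + 1001/5987*7/15 + 1627/5987*1/5 + 1329/5987*1/5 = 1329/5987 = pi_S4  (ok)

Answer: 1190/5987 840/5987 1001/5987 1627/5987 1329/5987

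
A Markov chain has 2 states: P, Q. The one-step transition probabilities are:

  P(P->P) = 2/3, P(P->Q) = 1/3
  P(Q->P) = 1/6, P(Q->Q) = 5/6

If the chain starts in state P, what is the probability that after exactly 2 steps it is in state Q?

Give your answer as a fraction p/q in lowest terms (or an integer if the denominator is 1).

Computing P^2 by repeated multiplication:
P^1 =
  P: [2/3, 1/3]
  Q: [1/6, 5/6]
P^2 =
  P: [1/2, 1/2]
  Q: [1/4, 3/4]

(P^2)[P -> Q] = 1/2

Answer: 1/2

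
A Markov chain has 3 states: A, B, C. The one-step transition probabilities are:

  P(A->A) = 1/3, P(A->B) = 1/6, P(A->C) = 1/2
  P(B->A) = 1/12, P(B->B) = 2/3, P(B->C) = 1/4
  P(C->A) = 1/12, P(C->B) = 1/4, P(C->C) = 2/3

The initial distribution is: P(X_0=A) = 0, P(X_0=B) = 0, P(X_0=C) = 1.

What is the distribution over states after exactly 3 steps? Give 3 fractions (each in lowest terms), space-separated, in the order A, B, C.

Answer: 7/64 667/1728 109/216

Derivation:
Propagating the distribution step by step (d_{t+1} = d_t * P):
d_0 = (A=0, B=0, C=1)
  d_1[A] = 0*1/3 + 0*1/12 + 1*1/12 = 1/12
  d_1[B] = 0*1/6 + 0*2/3 + 1*1/4 = 1/4
  d_1[C] = 0*1/2 + 0*1/4 + 1*2/3 = 2/3
d_1 = (A=1/12, B=1/4, C=2/3)
  d_2[A] = 1/12*1/3 + 1/4*1/12 + 2/3*1/12 = 5/48
  d_2[B] = 1/12*1/6 + 1/4*2/3 + 2/3*1/4 = 25/72
  d_2[C] = 1/12*1/2 + 1/4*1/4 + 2/3*2/3 = 79/144
d_2 = (A=5/48, B=25/72, C=79/144)
  d_3[A] = 5/48*1/3 + 25/72*1/12 + 79/144*1/12 = 7/64
  d_3[B] = 5/48*1/6 + 25/72*2/3 + 79/144*1/4 = 667/1728
  d_3[C] = 5/48*1/2 + 25/72*1/4 + 79/144*2/3 = 109/216
d_3 = (A=7/64, B=667/1728, C=109/216)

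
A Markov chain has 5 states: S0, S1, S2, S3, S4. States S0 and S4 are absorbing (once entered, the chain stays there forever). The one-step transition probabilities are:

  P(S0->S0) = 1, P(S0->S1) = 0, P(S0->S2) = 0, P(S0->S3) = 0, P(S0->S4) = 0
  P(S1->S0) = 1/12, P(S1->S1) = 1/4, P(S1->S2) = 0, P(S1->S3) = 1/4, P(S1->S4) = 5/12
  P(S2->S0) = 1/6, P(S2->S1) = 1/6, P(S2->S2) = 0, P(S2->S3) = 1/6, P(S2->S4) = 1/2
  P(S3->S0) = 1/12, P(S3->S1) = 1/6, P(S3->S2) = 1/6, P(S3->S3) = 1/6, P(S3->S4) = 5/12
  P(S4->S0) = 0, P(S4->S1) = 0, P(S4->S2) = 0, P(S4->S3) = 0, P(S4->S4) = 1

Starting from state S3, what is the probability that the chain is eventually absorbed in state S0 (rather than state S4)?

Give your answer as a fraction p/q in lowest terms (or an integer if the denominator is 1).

Answer: 43/240

Derivation:
Let a_i = P(absorbed in S0 | start in state i).
Boundary conditions: a_S0 = 1, a_S4 = 0.
For each transient state i, a_i = sum_j P(i->j) * a_j:
  a_S1 = 1/12*a_S0 + 1/4*a_S1 + 0*a_S2 + 1/4*a_S3 + 5/12*a_S4
  a_S2 = 1/6*a_S0 + 1/6*a_S1 + 0*a_S2 + 1/6*a_S3 + 1/2*a_S4
  a_S3 = 1/12*a_S0 + 1/6*a_S1 + 1/6*a_S2 + 1/6*a_S3 + 5/12*a_S4

Substituting a_S0 = 1 and a_S4 = 0, rearrange to (I - Q) a = r where r[i] = P(i -> S0):
  [3/4, 0, -1/4] . (a_S1, a_S2, a_S3) = 1/12
  [-1/6, 1, -1/6] . (a_S1, a_S2, a_S3) = 1/6
  [-1/6, -1/6, 5/6] . (a_S1, a_S2, a_S3) = 1/12

Solving yields:
  a_S1 = 41/240
  a_S2 = 9/40
  a_S3 = 43/240

Starting state is S3, so the absorption probability is a_S3 = 43/240.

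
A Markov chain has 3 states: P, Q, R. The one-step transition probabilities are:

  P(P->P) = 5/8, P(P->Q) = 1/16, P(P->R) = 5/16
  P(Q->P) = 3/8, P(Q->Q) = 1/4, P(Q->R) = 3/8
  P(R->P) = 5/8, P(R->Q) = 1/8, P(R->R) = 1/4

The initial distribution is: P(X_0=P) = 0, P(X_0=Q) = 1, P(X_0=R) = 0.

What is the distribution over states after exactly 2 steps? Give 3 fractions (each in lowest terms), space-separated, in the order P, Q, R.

Propagating the distribution step by step (d_{t+1} = d_t * P):
d_0 = (P=0, Q=1, R=0)
  d_1[P] = 0*5/8 + 1*3/8 + 0*5/8 = 3/8
  d_1[Q] = 0*1/16 + 1*1/4 + 0*1/8 = 1/4
  d_1[R] = 0*5/16 + 1*3/8 + 0*1/4 = 3/8
d_1 = (P=3/8, Q=1/4, R=3/8)
  d_2[P] = 3/8*5/8 + 1/4*3/8 + 3/8*5/8 = 9/16
  d_2[Q] = 3/8*1/16 + 1/4*1/4 + 3/8*1/8 = 17/128
  d_2[R] = 3/8*5/16 + 1/4*3/8 + 3/8*1/4 = 39/128
d_2 = (P=9/16, Q=17/128, R=39/128)

Answer: 9/16 17/128 39/128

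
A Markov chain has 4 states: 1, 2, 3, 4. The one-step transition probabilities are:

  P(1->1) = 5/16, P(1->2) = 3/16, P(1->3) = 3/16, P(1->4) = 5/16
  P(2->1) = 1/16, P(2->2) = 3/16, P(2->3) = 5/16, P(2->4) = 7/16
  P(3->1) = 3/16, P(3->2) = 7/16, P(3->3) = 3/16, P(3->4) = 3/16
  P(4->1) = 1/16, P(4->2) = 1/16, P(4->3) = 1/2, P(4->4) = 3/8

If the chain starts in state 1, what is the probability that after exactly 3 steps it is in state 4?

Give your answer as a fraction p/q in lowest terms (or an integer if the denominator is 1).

Computing P^3 by repeated multiplication:
P^1 =
  1: [5/16, 3/16, 3/16, 5/16]
  2: [1/16, 3/16, 5/16, 7/16]
  3: [3/16, 7/16, 3/16, 3/16]
  4: [1/16, 1/16, 1/2, 3/8]
P^2 =
  1: [21/128, 25/128, 79/256, 85/256]
  2: [15/128, 27/128, 89/256, 83/256]
  3: [17/128, 27/128, 77/256, 91/256]
  4: [9/64, 17/64, 5/16, 9/32]
P^3 =
  1: [291/2048, 457/2048, 1293/4096, 1307/4096]
  2: [277/2048, 479/2048, 1291/4096, 1293/4096]
  3: [273/2048, 447/2048, 1331/4096, 1325/4096]
  4: [35/256, 59/256, 79/256, 83/256]

(P^3)[1 -> 4] = 1307/4096

Answer: 1307/4096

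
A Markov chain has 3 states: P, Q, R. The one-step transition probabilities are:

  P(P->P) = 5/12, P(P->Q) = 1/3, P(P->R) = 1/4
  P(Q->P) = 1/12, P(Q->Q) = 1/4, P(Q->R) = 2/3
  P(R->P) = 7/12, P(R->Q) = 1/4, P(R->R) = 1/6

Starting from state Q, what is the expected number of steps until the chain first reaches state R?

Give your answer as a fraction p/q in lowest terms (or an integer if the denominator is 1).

Answer: 96/59

Derivation:
Let h_i = expected steps to first reach R from state i.
Boundary: h_R = 0.
First-step equations for the other states:
  h_P = 1 + 5/12*h_P + 1/3*h_Q + 1/4*h_R
  h_Q = 1 + 1/12*h_P + 1/4*h_Q + 2/3*h_R

Substituting h_R = 0 and rearranging gives the linear system (I - Q) h = 1:
  [7/12, -1/3] . (h_P, h_Q) = 1
  [-1/12, 3/4] . (h_P, h_Q) = 1

Solving yields:
  h_P = 156/59
  h_Q = 96/59

Starting state is Q, so the expected hitting time is h_Q = 96/59.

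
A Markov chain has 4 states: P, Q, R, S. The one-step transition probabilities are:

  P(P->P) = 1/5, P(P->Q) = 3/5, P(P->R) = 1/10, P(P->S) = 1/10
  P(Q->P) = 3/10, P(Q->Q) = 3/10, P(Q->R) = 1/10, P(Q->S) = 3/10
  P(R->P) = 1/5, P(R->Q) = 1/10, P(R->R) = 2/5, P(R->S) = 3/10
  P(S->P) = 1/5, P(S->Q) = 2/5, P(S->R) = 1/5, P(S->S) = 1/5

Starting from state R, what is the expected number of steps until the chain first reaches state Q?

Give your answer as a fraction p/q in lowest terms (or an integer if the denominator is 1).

Let h_i = expected steps to first reach Q from state i.
Boundary: h_Q = 0.
First-step equations for the other states:
  h_P = 1 + 1/5*h_P + 3/5*h_Q + 1/10*h_R + 1/10*h_S
  h_R = 1 + 1/5*h_P + 1/10*h_Q + 2/5*h_R + 3/10*h_S
  h_S = 1 + 1/5*h_P + 2/5*h_Q + 1/5*h_R + 1/5*h_S

Substituting h_Q = 0 and rearranging gives the linear system (I - Q) h = 1:
  [4/5, -1/10, -1/10] . (h_P, h_R, h_S) = 1
  [-1/5, 3/5, -3/10] . (h_P, h_R, h_S) = 1
  [-1/5, -1/5, 4/5] . (h_P, h_R, h_S) = 1

Solving yields:
  h_P = 305/149
  h_R = 550/149
  h_S = 400/149

Starting state is R, so the expected hitting time is h_R = 550/149.

Answer: 550/149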